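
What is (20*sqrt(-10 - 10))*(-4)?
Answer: -160*I*sqrt(5) ≈ -357.77*I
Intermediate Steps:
(20*sqrt(-10 - 10))*(-4) = (20*sqrt(-20))*(-4) = (20*(2*I*sqrt(5)))*(-4) = (40*I*sqrt(5))*(-4) = -160*I*sqrt(5)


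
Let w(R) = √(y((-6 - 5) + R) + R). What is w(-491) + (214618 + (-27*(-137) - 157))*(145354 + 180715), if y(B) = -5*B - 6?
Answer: 71135213040 + √2013 ≈ 7.1135e+10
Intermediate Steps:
y(B) = -6 - 5*B
w(R) = √(49 - 4*R) (w(R) = √((-6 - 5*((-6 - 5) + R)) + R) = √((-6 - 5*(-11 + R)) + R) = √((-6 + (55 - 5*R)) + R) = √((49 - 5*R) + R) = √(49 - 4*R))
w(-491) + (214618 + (-27*(-137) - 157))*(145354 + 180715) = √(49 - 4*(-491)) + (214618 + (-27*(-137) - 157))*(145354 + 180715) = √(49 + 1964) + (214618 + (3699 - 157))*326069 = √2013 + (214618 + 3542)*326069 = √2013 + 218160*326069 = √2013 + 71135213040 = 71135213040 + √2013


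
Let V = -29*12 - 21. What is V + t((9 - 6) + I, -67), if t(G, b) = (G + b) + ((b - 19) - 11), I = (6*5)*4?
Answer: -410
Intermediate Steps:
V = -369 (V = -348 - 21 = -369)
I = 120 (I = 30*4 = 120)
t(G, b) = -30 + G + 2*b (t(G, b) = (G + b) + ((-19 + b) - 11) = (G + b) + (-30 + b) = -30 + G + 2*b)
V + t((9 - 6) + I, -67) = -369 + (-30 + ((9 - 6) + 120) + 2*(-67)) = -369 + (-30 + (3 + 120) - 134) = -369 + (-30 + 123 - 134) = -369 - 41 = -410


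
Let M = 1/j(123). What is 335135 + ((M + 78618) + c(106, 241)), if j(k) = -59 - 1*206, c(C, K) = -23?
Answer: 109638449/265 ≈ 4.1373e+5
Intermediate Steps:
j(k) = -265 (j(k) = -59 - 206 = -265)
M = -1/265 (M = 1/(-265) = -1/265 ≈ -0.0037736)
335135 + ((M + 78618) + c(106, 241)) = 335135 + ((-1/265 + 78618) - 23) = 335135 + (20833769/265 - 23) = 335135 + 20827674/265 = 109638449/265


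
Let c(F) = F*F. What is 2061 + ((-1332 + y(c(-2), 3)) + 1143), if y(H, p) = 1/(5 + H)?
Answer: 16849/9 ≈ 1872.1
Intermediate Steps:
c(F) = F²
2061 + ((-1332 + y(c(-2), 3)) + 1143) = 2061 + ((-1332 + 1/(5 + (-2)²)) + 1143) = 2061 + ((-1332 + 1/(5 + 4)) + 1143) = 2061 + ((-1332 + 1/9) + 1143) = 2061 + ((-1332 + ⅑) + 1143) = 2061 + (-11987/9 + 1143) = 2061 - 1700/9 = 16849/9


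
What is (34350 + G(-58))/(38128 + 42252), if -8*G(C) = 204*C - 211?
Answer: 286843/643040 ≈ 0.44607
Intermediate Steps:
G(C) = 211/8 - 51*C/2 (G(C) = -(204*C - 211)/8 = -(-211 + 204*C)/8 = 211/8 - 51*C/2)
(34350 + G(-58))/(38128 + 42252) = (34350 + (211/8 - 51/2*(-58)))/(38128 + 42252) = (34350 + (211/8 + 1479))/80380 = (34350 + 12043/8)*(1/80380) = (286843/8)*(1/80380) = 286843/643040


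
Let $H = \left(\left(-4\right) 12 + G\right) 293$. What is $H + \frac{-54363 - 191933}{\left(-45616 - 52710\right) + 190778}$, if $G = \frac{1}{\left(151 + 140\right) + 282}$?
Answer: $- \frac{186288595729}{13243749} \approx -14066.0$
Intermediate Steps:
$G = \frac{1}{573}$ ($G = \frac{1}{291 + 282} = \frac{1}{573} \approx 0.0017452$)
$H = - \frac{8058379}{573}$ ($H = \left(\left(-4\right) 12 + \frac{1}{573}\right) 293 = \left(-48 + \frac{1}{573}\right) 293 = \left(- \frac{27503}{573}\right) 293 = - \frac{8058379}{573} \approx -14063.0$)
$H + \frac{-54363 - 191933}{\left(-45616 - 52710\right) + 190778} = - \frac{8058379}{573} + \frac{-54363 - 191933}{\left(-45616 - 52710\right) + 190778} = - \frac{8058379}{573} - \frac{246296}{\left(-45616 - 52710\right) + 190778} = - \frac{8058379}{573} - \frac{246296}{-98326 + 190778} = - \frac{8058379}{573} - \frac{246296}{92452} = - \frac{8058379}{573} - \frac{61574}{23113} = - \frac{186288595729}{13243749}$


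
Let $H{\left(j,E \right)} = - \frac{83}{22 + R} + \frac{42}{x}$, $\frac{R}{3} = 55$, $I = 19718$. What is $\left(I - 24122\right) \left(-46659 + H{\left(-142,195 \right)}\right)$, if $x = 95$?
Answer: $\frac{3650463119064}{17765} \approx 2.0549 \cdot 10^{8}$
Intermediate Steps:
$R = 165$ ($R = 3 \cdot 55 = 165$)
$H{\left(j,E \right)} = - \frac{31}{17765}$ ($H{\left(j,E \right)} = - \frac{83}{22 + 165} + \frac{42}{95} = - \frac{83}{187} + 42 \cdot \frac{1}{95} = \left(-83\right) \frac{1}{187} + \frac{42}{95} = - \frac{83}{187} + \frac{42}{95} = - \frac{31}{17765}$)
$\left(I - 24122\right) \left(-46659 + H{\left(-142,195 \right)}\right) = \left(19718 - 24122\right) \left(-46659 - \frac{31}{17765}\right) = \left(-4404\right) \left(- \frac{828897166}{17765}\right) = \frac{3650463119064}{17765}$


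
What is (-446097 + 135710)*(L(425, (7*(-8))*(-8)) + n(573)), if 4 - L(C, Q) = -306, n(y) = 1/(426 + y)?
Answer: -96124060417/999 ≈ -9.6220e+7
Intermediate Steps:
L(C, Q) = 310 (L(C, Q) = 4 - 1*(-306) = 4 + 306 = 310)
(-446097 + 135710)*(L(425, (7*(-8))*(-8)) + n(573)) = (-446097 + 135710)*(310 + 1/(426 + 573)) = -310387*(310 + 1/999) = -310387*309691/999 = -96124060417/999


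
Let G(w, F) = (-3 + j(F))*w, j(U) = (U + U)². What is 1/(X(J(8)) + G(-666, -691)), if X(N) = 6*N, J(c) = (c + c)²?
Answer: -1/1272005850 ≈ -7.8616e-10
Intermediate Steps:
j(U) = 4*U² (j(U) = (2*U)² = 4*U²)
G(w, F) = w*(-3 + 4*F²) (G(w, F) = (-3 + 4*F²)*w = w*(-3 + 4*F²))
J(c) = 4*c² (J(c) = (2*c)² = 4*c²)
1/(X(J(8)) + G(-666, -691)) = 1/(6*(4*8²) - 666*(-3 + 4*(-691)²)) = 1/(6*(4*64) - 666*(-3 + 4*477481)) = 1/(6*256 - 666*(-3 + 1909924)) = 1/(1536 - 666*1909921) = 1/(1536 - 1272007386) = 1/(-1272005850) = -1/1272005850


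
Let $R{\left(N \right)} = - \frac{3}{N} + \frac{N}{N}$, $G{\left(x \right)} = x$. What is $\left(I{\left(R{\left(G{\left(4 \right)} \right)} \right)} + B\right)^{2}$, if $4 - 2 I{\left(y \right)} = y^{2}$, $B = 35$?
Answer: $\frac{1399489}{1024} \approx 1366.7$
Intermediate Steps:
$R{\left(N \right)} = 1 - \frac{3}{N}$ ($R{\left(N \right)} = - \frac{3}{N} + 1 = 1 - \frac{3}{N}$)
$I{\left(y \right)} = 2 - \frac{y^{2}}{2}$
$\left(I{\left(R{\left(G{\left(4 \right)} \right)} \right)} + B\right)^{2} = \left(\left(2 - \frac{\left(\frac{-3 + 4}{4}\right)^{2}}{2}\right) + 35\right)^{2} = \left(\left(2 - \frac{\left(\frac{1}{4} \cdot 1\right)^{2}}{2}\right) + 35\right)^{2} = \left(\left(2 - \frac{1}{2 \cdot 16}\right) + 35\right)^{2} = \left(\left(2 - \frac{1}{32}\right) + 35\right)^{2} = \left(\frac{63}{32} + 35\right)^{2} = \left(\frac{1183}{32}\right)^{2} = \frac{1399489}{1024}$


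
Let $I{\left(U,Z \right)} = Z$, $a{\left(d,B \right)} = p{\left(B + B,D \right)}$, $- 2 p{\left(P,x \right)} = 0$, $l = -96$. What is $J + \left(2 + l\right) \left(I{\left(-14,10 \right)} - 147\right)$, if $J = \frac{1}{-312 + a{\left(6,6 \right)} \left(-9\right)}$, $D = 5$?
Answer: $\frac{4017935}{312} \approx 12878.0$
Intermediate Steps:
$p{\left(P,x \right)} = 0$ ($p{\left(P,x \right)} = \left(- \frac{1}{2}\right) 0 = 0$)
$a{\left(d,B \right)} = 0$
$J = - \frac{1}{312}$ ($J = \frac{1}{-312 + 0 \left(-9\right)} = \frac{1}{-312 + 0} = \frac{1}{-312} = - \frac{1}{312} \approx -0.0032051$)
$J + \left(2 + l\right) \left(I{\left(-14,10 \right)} - 147\right) = - \frac{1}{312} + \left(2 - 96\right) \left(10 - 147\right) = - \frac{1}{312} - -12878 = - \frac{1}{312} + 12878 = \frac{4017935}{312}$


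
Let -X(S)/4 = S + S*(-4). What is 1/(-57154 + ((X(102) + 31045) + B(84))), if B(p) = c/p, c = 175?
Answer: -12/298595 ≈ -4.0188e-5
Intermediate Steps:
X(S) = 12*S (X(S) = -4*(S + S*(-4)) = -4*(S - 4*S) = -(-12)*S = 12*S)
B(p) = 175/p
1/(-57154 + ((X(102) + 31045) + B(84))) = 1/(-57154 + ((12*102 + 31045) + 175/84)) = 1/(-57154 + ((1224 + 31045) + 175*(1/84))) = 1/(-57154 + (32269 + 25/12)) = 1/(-57154 + 387253/12) = 1/(-298595/12) = -12/298595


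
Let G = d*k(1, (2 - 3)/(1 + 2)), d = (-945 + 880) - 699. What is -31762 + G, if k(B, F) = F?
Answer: -94522/3 ≈ -31507.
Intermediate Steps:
d = -764 (d = -65 - 699 = -764)
G = 764/3 (G = -764*(2 - 3)/(1 + 2) = -(-764)/3 = -764*(-1/3) = 764/3 ≈ 254.67)
-31762 + G = -31762 + 764/3 = -94522/3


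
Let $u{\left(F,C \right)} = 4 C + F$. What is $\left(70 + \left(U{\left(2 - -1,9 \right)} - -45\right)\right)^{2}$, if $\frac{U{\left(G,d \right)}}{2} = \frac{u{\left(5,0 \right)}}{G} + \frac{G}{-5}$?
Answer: $\frac{3087049}{225} \approx 13720.0$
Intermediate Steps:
$u{\left(F,C \right)} = F + 4 C$
$U{\left(G,d \right)} = \frac{10}{G} - \frac{2 G}{5}$ ($U{\left(G,d \right)} = 2 \left(\frac{5 + 4 \cdot 0}{G} + \frac{G}{-5}\right) = 2 \left(\frac{5 + 0}{G} + G \left(- \frac{1}{5}\right)\right) = 2 \left(\frac{5}{G} - \frac{G}{5}\right) = \frac{10}{G} - \frac{2 G}{5}$)
$\left(70 + \left(U{\left(2 - -1,9 \right)} - -45\right)\right)^{2} = \left(70 - \left(-45 - \frac{10}{2 - -1} + \frac{2 \left(2 - -1\right)}{5}\right)\right)^{2} = \left(70 + \left(\left(\frac{10}{2 + 1} - \frac{2 \left(2 + 1\right)}{5}\right) + 45\right)\right)^{2} = \left(70 + \left(\left(\frac{10}{3} - \frac{6}{5}\right) + 45\right)\right)^{2} = \left(70 + \left(\frac{32}{15} + 45\right)\right)^{2} = \left(70 + \frac{707}{15}\right)^{2} = \left(\frac{1757}{15}\right)^{2} = \frac{3087049}{225}$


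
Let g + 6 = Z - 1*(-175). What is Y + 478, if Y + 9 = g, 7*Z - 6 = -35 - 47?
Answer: 4390/7 ≈ 627.14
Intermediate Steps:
Z = -76/7 (Z = 6/7 + (-35 - 47)/7 = 6/7 + (⅐)*(-82) = 6/7 - 82/7 = -76/7 ≈ -10.857)
g = 1107/7 (g = -6 + (-76/7 - 1*(-175)) = -6 + (-76/7 + 175) = -6 + 1149/7 = 1107/7 ≈ 158.14)
Y = 1044/7 (Y = -9 + 1107/7 = 1044/7 ≈ 149.14)
Y + 478 = 1044/7 + 478 = 4390/7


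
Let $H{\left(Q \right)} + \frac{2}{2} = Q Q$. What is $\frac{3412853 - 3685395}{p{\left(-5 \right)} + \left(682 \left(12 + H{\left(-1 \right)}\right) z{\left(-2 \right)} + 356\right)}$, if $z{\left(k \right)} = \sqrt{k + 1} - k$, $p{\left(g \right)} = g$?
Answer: $- \frac{1415542}{107643} + \frac{692912 i}{107643} \approx -13.15 + 6.4371 i$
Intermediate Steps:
$H{\left(Q \right)} = -1 + Q^{2}$ ($H{\left(Q \right)} = -1 + Q Q = -1 + Q^{2}$)
$z{\left(k \right)} = \sqrt{1 + k} - k$
$\frac{3412853 - 3685395}{p{\left(-5 \right)} + \left(682 \left(12 + H{\left(-1 \right)}\right) z{\left(-2 \right)} + 356\right)} = \frac{3412853 - 3685395}{-5 + \left(682 \left(12 - \left(1 - \left(-1\right)^{2}\right)\right) \left(\sqrt{1 - 2} - -2\right) + 356\right)} = - \frac{272542}{-5 + \left(682 \left(12 + \left(-1 + 1\right)\right) \left(\sqrt{-1} + 2\right) + 356\right)} = - \frac{272542}{-5 + \left(682 \left(12 + 0\right) \left(i + 2\right) + 356\right)} = - \frac{272542}{-5 + \left(682 \cdot 12 \left(2 + i\right) + 356\right)} = - \frac{272542}{-5 + \left(682 \left(24 + 12 i\right) + 356\right)} = - \frac{272542}{-5 + \left(\left(16368 + 8184 i\right) + 356\right)} = - \frac{272542}{-5 + \left(16724 + 8184 i\right)} = - \frac{272542}{16719 + 8184 i} = - 272542 \frac{16719 - 8184 i}{346502817} = - \frac{254 \left(16719 - 8184 i\right)}{322929}$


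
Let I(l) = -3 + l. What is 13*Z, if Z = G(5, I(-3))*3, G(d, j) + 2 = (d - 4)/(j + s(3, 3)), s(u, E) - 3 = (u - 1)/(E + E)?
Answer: -741/8 ≈ -92.625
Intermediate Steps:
s(u, E) = 3 + (-1 + u)/(2*E) (s(u, E) = 3 + (u - 1)/(E + E) = 3 + (-1 + u)/((2*E)) = 3 + (-1 + u)*(1/(2*E)) = 3 + (-1 + u)/(2*E))
G(d, j) = -2 + (-4 + d)/(10/3 + j) (G(d, j) = -2 + (d - 4)/(j + (1/2)*(-1 + 3 + 6*3)/3) = -2 + (-4 + d)/(j + (1/2)*(1/3)*(-1 + 3 + 18)) = -2 + (-4 + d)/(j + (1/2)*(1/3)*20) = -2 + (-4 + d)/(j + 10/3) = -2 + (-4 + d)/(10/3 + j))
Z = -57/8 (Z = ((-32 - 6*(-3 - 3) + 3*5)/(10 + 3*(-3 - 3)))*3 = ((-32 - 6*(-6) + 15)/(10 + 3*(-6)))*3 = ((-32 + 36 + 15)/(10 - 18))*3 = (19/(-8))*3 = -1/8*19*3 = -19/8*3 = -57/8 ≈ -7.1250)
13*Z = 13*(-57/8) = -741/8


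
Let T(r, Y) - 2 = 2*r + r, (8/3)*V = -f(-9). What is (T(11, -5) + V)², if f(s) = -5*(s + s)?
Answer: 25/16 ≈ 1.5625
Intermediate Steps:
f(s) = -10*s
V = -135/4 (V = 3*(-(-10)*(-9))/8 = 3*(-1*90)/8 = (3/8)*(-90) = -135/4 ≈ -33.750)
T(r, Y) = 2 + 3*r (T(r, Y) = 2 + (2*r + r) = 2 + 3*r)
(T(11, -5) + V)² = ((2 + 3*11) - 135/4)² = ((2 + 33) - 135/4)² = (35 - 135/4)² = (5/4)² = 25/16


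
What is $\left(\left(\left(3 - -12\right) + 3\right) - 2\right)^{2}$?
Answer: $256$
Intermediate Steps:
$\left(\left(\left(3 - -12\right) + 3\right) - 2\right)^{2} = \left(\left(\left(3 + 12\right) + 3\right) - 2\right)^{2} = \left(\left(15 + 3\right) - 2\right)^{2} = \left(18 - 2\right)^{2} = 16^{2} = 256$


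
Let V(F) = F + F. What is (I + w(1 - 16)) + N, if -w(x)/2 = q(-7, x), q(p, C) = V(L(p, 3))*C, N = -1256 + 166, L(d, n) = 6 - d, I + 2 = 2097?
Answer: 1785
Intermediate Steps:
I = 2095 (I = -2 + 2097 = 2095)
V(F) = 2*F
N = -1090
q(p, C) = C*(12 - 2*p) (q(p, C) = (2*(6 - p))*C = (12 - 2*p)*C = C*(12 - 2*p))
w(x) = -52*x (w(x) = -4*x*(6 - 1*(-7)) = -4*x*(6 + 7) = -4*x*13 = -52*x)
(I + w(1 - 16)) + N = (2095 - 52*(1 - 16)) - 1090 = (2095 - 52*(-15)) - 1090 = (2095 + 780) - 1090 = 2875 - 1090 = 1785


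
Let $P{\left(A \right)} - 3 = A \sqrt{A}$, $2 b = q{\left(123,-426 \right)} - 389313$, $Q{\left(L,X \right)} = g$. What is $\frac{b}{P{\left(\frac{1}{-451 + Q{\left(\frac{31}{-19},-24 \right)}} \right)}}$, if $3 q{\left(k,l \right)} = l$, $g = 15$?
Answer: $- \frac{9683625968544}{149187341} - \frac{33960476 i \sqrt{109}}{149187341} \approx -64909.0 - 2.3766 i$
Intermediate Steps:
$Q{\left(L,X \right)} = 15$
$q{\left(k,l \right)} = \frac{l}{3}$
$b = - \frac{389455}{2}$ ($b = \frac{\frac{1}{3} \left(-426\right) - 389313}{2} = \frac{-142 - 389313}{2} = \frac{1}{2} \left(-389455\right) = - \frac{389455}{2} \approx -1.9473 \cdot 10^{5}$)
$P{\left(A \right)} = 3 + A^{\frac{3}{2}}$ ($P{\left(A \right)} = 3 + A \sqrt{A} = 3 + A^{\frac{3}{2}}$)
$\frac{b}{P{\left(\frac{1}{-451 + Q{\left(\frac{31}{-19},-24 \right)}} \right)}} = - \frac{389455}{2 \left(3 + \left(\frac{1}{-451 + 15}\right)^{\frac{3}{2}}\right)} = - \frac{389455}{2 \left(3 + \left(\frac{1}{-436}\right)^{\frac{3}{2}}\right)} = - \frac{389455}{2 \left(3 + \left(- \frac{1}{436}\right)^{\frac{3}{2}}\right)} = - \frac{389455}{2 \left(3 - \frac{i \sqrt{109}}{95048}\right)}$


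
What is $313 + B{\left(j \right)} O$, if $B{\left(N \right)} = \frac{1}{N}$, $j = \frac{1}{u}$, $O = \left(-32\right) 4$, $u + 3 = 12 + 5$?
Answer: $-1479$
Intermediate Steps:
$u = 14$ ($u = -3 + \left(12 + 5\right) = -3 + 17 = 14$)
$O = -128$
$j = \frac{1}{14} \approx 0.071429$
$313 + B{\left(j \right)} O = 313 + \frac{1}{\frac{1}{14}} \left(-128\right) = 313 + 14 \left(-128\right) = 313 - 1792 = -1479$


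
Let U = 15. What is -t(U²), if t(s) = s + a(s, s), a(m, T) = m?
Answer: -450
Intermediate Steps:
t(s) = 2*s (t(s) = s + s = 2*s)
-t(U²) = -2*15² = -2*225 = -1*450 = -450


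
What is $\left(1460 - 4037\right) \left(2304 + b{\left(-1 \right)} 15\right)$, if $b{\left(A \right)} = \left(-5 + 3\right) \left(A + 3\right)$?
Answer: $-5782788$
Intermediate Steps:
$b{\left(A \right)} = -6 - 2 A$ ($b{\left(A \right)} = - 2 \left(3 + A\right) = -6 - 2 A$)
$\left(1460 - 4037\right) \left(2304 + b{\left(-1 \right)} 15\right) = \left(1460 - 4037\right) \left(2304 + \left(-6 - -2\right) 15\right) = - 2577 \left(2304 + \left(-6 + 2\right) 15\right) = - 2577 \left(2304 - 60\right) = \left(-2577\right) 2244 = -5782788$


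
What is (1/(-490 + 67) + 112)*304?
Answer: 14402000/423 ≈ 34047.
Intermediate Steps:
(1/(-490 + 67) + 112)*304 = (1/(-423) + 112)*304 = (-1/423 + 112)*304 = (47375/423)*304 = 14402000/423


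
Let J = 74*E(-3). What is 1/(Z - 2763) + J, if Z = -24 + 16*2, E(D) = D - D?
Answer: -1/2755 ≈ -0.00036298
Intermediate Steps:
E(D) = 0
Z = 8 (Z = -24 + 32 = 8)
J = 0 (J = 74*0 = 0)
1/(Z - 2763) + J = 1/(8 - 2763) + 0 = 1/(-2755) + 0 = -1/2755 + 0 = -1/2755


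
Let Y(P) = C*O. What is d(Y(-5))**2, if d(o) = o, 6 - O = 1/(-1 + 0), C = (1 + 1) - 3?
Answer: 49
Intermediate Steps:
C = -1 (C = 2 - 3 = -1)
O = 7 (O = 6 - 1/(-1 + 0) = 6 - 1/(-1) = 6 - 1*(-1) = 6 + 1 = 7)
Y(P) = -7 (Y(P) = -1*7 = -7)
d(Y(-5))**2 = (-7)**2 = 49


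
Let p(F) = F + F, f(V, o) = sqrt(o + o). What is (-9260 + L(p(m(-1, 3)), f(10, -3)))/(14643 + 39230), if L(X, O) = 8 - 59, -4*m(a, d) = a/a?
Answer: -9311/53873 ≈ -0.17283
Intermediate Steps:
m(a, d) = -1/4 (m(a, d) = -a/(4*a) = -1/4*1 = -1/4)
f(V, o) = sqrt(2)*sqrt(o) (f(V, o) = sqrt(2*o) = sqrt(2)*sqrt(o))
p(F) = 2*F
L(X, O) = -51
(-9260 + L(p(m(-1, 3)), f(10, -3)))/(14643 + 39230) = (-9260 - 51)/(14643 + 39230) = -9311/53873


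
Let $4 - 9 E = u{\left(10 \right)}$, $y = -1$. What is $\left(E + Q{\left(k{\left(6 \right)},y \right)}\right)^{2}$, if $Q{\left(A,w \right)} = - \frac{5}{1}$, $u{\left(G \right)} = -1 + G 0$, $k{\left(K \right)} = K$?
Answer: $\frac{1600}{81} \approx 19.753$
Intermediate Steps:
$u{\left(G \right)} = -1$ ($u{\left(G \right)} = -1 + 0 = -1$)
$E = \frac{5}{9}$ ($E = \frac{4}{9} - - \frac{1}{9} = \frac{4}{9} + \frac{1}{9} = \frac{5}{9} \approx 0.55556$)
$Q{\left(A,w \right)} = -5$ ($Q{\left(A,w \right)} = \left(-5\right) 1 = -5$)
$\left(E + Q{\left(k{\left(6 \right)},y \right)}\right)^{2} = \left(\frac{5}{9} - 5\right)^{2} = \left(- \frac{40}{9}\right)^{2} = \frac{1600}{81}$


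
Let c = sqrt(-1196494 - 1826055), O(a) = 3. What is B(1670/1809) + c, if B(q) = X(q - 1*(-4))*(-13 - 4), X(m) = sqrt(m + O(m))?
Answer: -17*sqrt(2880933)/603 + I*sqrt(3022549) ≈ -47.852 + 1738.5*I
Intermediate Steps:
c = I*sqrt(3022549) (c = sqrt(-3022549) = I*sqrt(3022549) ≈ 1738.5*I)
X(m) = sqrt(3 + m) (X(m) = sqrt(m + 3) = sqrt(3 + m))
B(q) = -17*sqrt(7 + q) (B(q) = sqrt(3 + (q - 1*(-4)))*(-13 - 4) = sqrt(3 + (q + 4))*(-17) = sqrt(3 + (4 + q))*(-17) = sqrt(7 + q)*(-17) = -17*sqrt(7 + q))
B(1670/1809) + c = -17*sqrt(7 + 1670/1809) + I*sqrt(3022549) = -17*sqrt(2880933)/603 + I*sqrt(3022549)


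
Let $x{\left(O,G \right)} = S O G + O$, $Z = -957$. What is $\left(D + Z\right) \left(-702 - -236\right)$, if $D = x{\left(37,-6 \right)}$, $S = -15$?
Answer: $-1123060$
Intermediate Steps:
$x{\left(O,G \right)} = O - 15 G O$ ($x{\left(O,G \right)} = - 15 O G + O = - 15 G O + O = O - 15 G O$)
$D = 3367$ ($D = 37 \left(1 - -90\right) = 37 \left(1 + 90\right) = 37 \cdot 91 = 3367$)
$\left(D + Z\right) \left(-702 - -236\right) = \left(3367 - 957\right) \left(-702 - -236\right) = 2410 \left(-702 + 236\right) = 2410 \left(-466\right) = -1123060$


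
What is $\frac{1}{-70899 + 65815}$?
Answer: $- \frac{1}{5084} \approx -0.0001967$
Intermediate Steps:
$\frac{1}{-70899 + 65815} = \frac{1}{-5084} = - \frac{1}{5084}$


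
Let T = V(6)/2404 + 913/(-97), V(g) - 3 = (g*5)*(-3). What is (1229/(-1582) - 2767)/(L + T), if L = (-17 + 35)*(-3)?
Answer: 510521170062/11703195413 ≈ 43.622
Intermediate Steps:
L = -54 (L = 18*(-3) = -54)
V(g) = 3 - 15*g (V(g) = 3 + (g*5)*(-3) = 3 + (5*g)*(-3) = 3 - 15*g)
T = -2203291/233188 (T = (3 - 15*6)/2404 + 913/(-97) = (3 - 90)*(1/2404) + 913*(-1/97) = -87*1/2404 - 913/97 = -87/2404 - 913/97 = -2203291/233188 ≈ -9.4486)
(1229/(-1582) - 2767)/(L + T) = (1229/(-1582) - 2767)/(-54 - 2203291/233188) = (1229*(-1/1582) - 2767)/(-14795443/233188) = (-1229/1582 - 2767)*(-233188/14795443) = -4378623/1582*(-233188/14795443) = 510521170062/11703195413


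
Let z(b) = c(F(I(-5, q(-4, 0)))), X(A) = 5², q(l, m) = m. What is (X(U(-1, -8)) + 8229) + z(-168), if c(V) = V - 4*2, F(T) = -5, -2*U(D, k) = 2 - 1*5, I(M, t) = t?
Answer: 8241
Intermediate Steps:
U(D, k) = 3/2 (U(D, k) = -(2 - 1*5)/2 = -(2 - 5)/2 = -½*(-3) = 3/2)
X(A) = 25
c(V) = -8 + V (c(V) = V - 8 = -8 + V)
z(b) = -13 (z(b) = -8 - 5 = -13)
(X(U(-1, -8)) + 8229) + z(-168) = (25 + 8229) - 13 = 8254 - 13 = 8241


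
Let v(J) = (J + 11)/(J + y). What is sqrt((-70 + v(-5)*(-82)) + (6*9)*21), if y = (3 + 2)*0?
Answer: 2*sqrt(7265)/5 ≈ 34.094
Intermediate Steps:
y = 0 (y = 5*0 = 0)
v(J) = (11 + J)/J (v(J) = (J + 11)/(J + 0) = (11 + J)/J)
sqrt((-70 + v(-5)*(-82)) + (6*9)*21) = sqrt((-70 + ((11 - 5)/(-5))*(-82)) + (6*9)*21) = sqrt((-70 - 1/5*6*(-82)) + 54*21) = sqrt((-70 - 6/5*(-82)) + 1134) = sqrt((-70 + 492/5) + 1134) = sqrt(142/5 + 1134) = sqrt(5812/5) = 2*sqrt(7265)/5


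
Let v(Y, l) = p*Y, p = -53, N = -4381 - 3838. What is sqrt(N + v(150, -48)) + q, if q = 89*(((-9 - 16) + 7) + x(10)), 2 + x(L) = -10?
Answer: -2670 + I*sqrt(16169) ≈ -2670.0 + 127.16*I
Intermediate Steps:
x(L) = -12 (x(L) = -2 - 10 = -12)
N = -8219
v(Y, l) = -53*Y
q = -2670 (q = 89*(((-9 - 16) + 7) - 12) = 89*((-25 + 7) - 12) = 89*(-18 - 12) = 89*(-30) = -2670)
sqrt(N + v(150, -48)) + q = sqrt(-8219 - 53*150) - 2670 = sqrt(-8219 - 7950) - 2670 = sqrt(-16169) - 2670 = I*sqrt(16169) - 2670 = -2670 + I*sqrt(16169)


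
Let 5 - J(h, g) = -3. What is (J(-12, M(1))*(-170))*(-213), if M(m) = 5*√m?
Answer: 289680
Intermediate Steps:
J(h, g) = 8 (J(h, g) = 5 - 1*(-3) = 5 + 3 = 8)
(J(-12, M(1))*(-170))*(-213) = (8*(-170))*(-213) = -1360*(-213) = 289680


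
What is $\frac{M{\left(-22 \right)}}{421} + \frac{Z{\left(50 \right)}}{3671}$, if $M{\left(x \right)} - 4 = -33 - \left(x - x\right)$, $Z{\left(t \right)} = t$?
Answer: $- \frac{85409}{1545491} \approx -0.055263$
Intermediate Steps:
$M{\left(x \right)} = -29$ ($M{\left(x \right)} = 4 - 33 = -29$)
$\frac{M{\left(-22 \right)}}{421} + \frac{Z{\left(50 \right)}}{3671} = - \frac{29}{421} + \frac{50}{3671} = - \frac{85409}{1545491}$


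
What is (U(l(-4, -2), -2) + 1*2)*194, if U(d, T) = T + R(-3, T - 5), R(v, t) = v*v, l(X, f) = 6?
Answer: 1746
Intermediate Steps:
R(v, t) = v²
U(d, T) = 9 + T (U(d, T) = T + (-3)² = T + 9 = 9 + T)
(U(l(-4, -2), -2) + 1*2)*194 = ((9 - 2) + 1*2)*194 = (7 + 2)*194 = 9*194 = 1746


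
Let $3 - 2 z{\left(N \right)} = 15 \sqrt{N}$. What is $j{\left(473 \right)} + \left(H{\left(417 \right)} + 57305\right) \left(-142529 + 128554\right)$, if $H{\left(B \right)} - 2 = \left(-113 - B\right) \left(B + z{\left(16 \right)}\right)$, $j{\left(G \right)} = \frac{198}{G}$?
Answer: $\frac{89296253168}{43} \approx 2.0767 \cdot 10^{9}$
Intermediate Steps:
$z{\left(N \right)} = \frac{3}{2} - \frac{15 \sqrt{N}}{2}$
$H{\left(B \right)} = 2 + \left(-113 - B\right) \left(- \frac{57}{2} + B\right)$ ($H{\left(B \right)} = 2 + \left(-113 - B\right) \left(B + \left(\frac{3}{2} - \frac{15 \sqrt{16}}{2}\right)\right) = 2 + \left(-113 - B\right) \left(B + \left(\frac{3}{2} - 30\right)\right) = 2 + \left(-113 - B\right) \left(B - \frac{57}{2}\right) = 2 + \left(-113 - B\right) \left(- \frac{57}{2} + B\right)$)
$j{\left(473 \right)} + \left(H{\left(417 \right)} + 57305\right) \left(-142529 + 128554\right) = \frac{198}{473} + \left(\left(\frac{6445}{2} - 417^{2} - \frac{70473}{2}\right) + 57305\right) \left(-142529 + 128554\right) = 198 \cdot \frac{1}{473} + \left(\left(\frac{6445}{2} - 173889 - \frac{70473}{2}\right) + 57305\right) \left(-13975\right) = \frac{18}{43} + \left(\left(\frac{6445}{2} - 173889 - \frac{70473}{2}\right) + 57305\right) \left(-13975\right) = \frac{18}{43} + \left(-205903 + 57305\right) \left(-13975\right) = \frac{18}{43} - -2076657050 = \frac{18}{43} + 2076657050 = \frac{89296253168}{43}$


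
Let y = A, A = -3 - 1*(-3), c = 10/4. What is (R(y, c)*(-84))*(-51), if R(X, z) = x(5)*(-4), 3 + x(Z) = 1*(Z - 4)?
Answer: 34272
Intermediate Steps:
x(Z) = -7 + Z (x(Z) = -3 + 1*(Z - 4) = -3 + 1*(-4 + Z) = -3 + (-4 + Z) = -7 + Z)
c = 5/2 (c = 10*(¼) = 5/2 ≈ 2.5000)
A = 0 (A = -3 + 3 = 0)
y = 0
R(X, z) = 8 (R(X, z) = (-7 + 5)*(-4) = -2*(-4) = 8)
(R(y, c)*(-84))*(-51) = (8*(-84))*(-51) = -672*(-51) = 34272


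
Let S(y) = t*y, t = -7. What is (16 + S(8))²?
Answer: 1600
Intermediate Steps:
S(y) = -7*y
(16 + S(8))² = (16 - 7*8)² = (16 - 56)² = (-40)² = 1600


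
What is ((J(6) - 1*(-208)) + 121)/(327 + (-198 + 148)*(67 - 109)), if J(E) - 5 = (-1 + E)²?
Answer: 359/2427 ≈ 0.14792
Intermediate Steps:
J(E) = 5 + (-1 + E)²
((J(6) - 1*(-208)) + 121)/(327 + (-198 + 148)*(67 - 109)) = (((5 + (-1 + 6)²) - 1*(-208)) + 121)/(327 + (-198 + 148)*(67 - 109)) = (((5 + 5²) + 208) + 121)/(327 - 50*(-42)) = (((5 + 25) + 208) + 121)/(327 + 2100) = ((30 + 208) + 121)/2427 = (238 + 121)*(1/2427) = 359*(1/2427) = 359/2427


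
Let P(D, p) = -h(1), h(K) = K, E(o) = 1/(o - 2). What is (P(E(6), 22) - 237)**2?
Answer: 56644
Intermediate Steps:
E(o) = 1/(-2 + o)
P(D, p) = -1 (P(D, p) = -1*1 = -1)
(P(E(6), 22) - 237)**2 = (-1 - 237)**2 = (-238)**2 = 56644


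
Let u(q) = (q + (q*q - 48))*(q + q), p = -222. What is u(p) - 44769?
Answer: -21806985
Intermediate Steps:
u(q) = 2*q*(-48 + q + q²) (u(q) = (q + (q² - 48))*(2*q) = (q + (-48 + q²))*(2*q) = (-48 + q + q²)*(2*q) = 2*q*(-48 + q + q²))
u(p) - 44769 = 2*(-222)*(-48 - 222 + (-222)²) - 44769 = 2*(-222)*(-48 - 222 + 49284) - 44769 = 2*(-222)*49014 - 44769 = -21762216 - 44769 = -21806985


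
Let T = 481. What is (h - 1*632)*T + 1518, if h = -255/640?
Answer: -38741203/128 ≈ -3.0267e+5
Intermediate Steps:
h = -51/128 (h = -255*1/640 = -51/128 ≈ -0.39844)
(h - 1*632)*T + 1518 = (-51/128 - 1*632)*481 + 1518 = (-51/128 - 632)*481 + 1518 = -80947/128*481 + 1518 = -38935507/128 + 1518 = -38741203/128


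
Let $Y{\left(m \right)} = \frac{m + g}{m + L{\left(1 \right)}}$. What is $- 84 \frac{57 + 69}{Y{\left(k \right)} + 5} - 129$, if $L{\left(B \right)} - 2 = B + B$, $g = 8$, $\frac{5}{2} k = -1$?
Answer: $- \frac{12939}{8} \approx -1617.4$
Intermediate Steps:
$k = - \frac{2}{5}$ ($k = \frac{2}{5} \left(-1\right) = - \frac{2}{5} \approx -0.4$)
$L{\left(B \right)} = 2 + 2 B$ ($L{\left(B \right)} = 2 + \left(B + B\right) = 2 + 2 B$)
$Y{\left(m \right)} = \frac{8 + m}{4 + m}$ ($Y{\left(m \right)} = \frac{m + 8}{m + \left(2 + 2 \cdot 1\right)} = \frac{8 + m}{m + \left(2 + 2\right)} = \frac{8 + m}{m + 4} = \frac{8 + m}{4 + m}$)
$- 84 \frac{57 + 69}{Y{\left(k \right)} + 5} - 129 = - 84 \frac{57 + 69}{\frac{8 - \frac{2}{5}}{4 - \frac{2}{5}} + 5} - 129 = - 84 \frac{126}{\frac{1}{\frac{18}{5}} \cdot \frac{38}{5} + 5} - 129 = - 84 \frac{126}{\frac{5}{18} \cdot \frac{38}{5} + 5} - 129 = - 84 \frac{126}{\frac{19}{9} + 5} - 129 = - 84 \frac{126}{\frac{64}{9}} - 129 = - 84 \cdot 126 \cdot \frac{9}{64} - 129 = \left(-84\right) \frac{567}{32} - 129 = - \frac{11907}{8} - 129 = - \frac{12939}{8}$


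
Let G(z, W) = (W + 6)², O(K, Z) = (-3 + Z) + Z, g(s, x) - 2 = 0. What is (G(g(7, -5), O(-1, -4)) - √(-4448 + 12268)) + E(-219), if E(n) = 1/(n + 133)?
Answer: 2149/86 - 2*√1955 ≈ -63.442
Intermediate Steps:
g(s, x) = 2 (g(s, x) = 2 + 0 = 2)
O(K, Z) = -3 + 2*Z
E(n) = 1/(133 + n)
G(z, W) = (6 + W)²
(G(g(7, -5), O(-1, -4)) - √(-4448 + 12268)) + E(-219) = ((6 + (-3 + 2*(-4)))² - √(-4448 + 12268)) + 1/(133 - 219) = ((6 + (-3 - 8))² - √7820) + 1/(-86) = ((6 - 11)² - 2*√1955) - 1/86 = ((-5)² - 2*√1955) - 1/86 = (25 - 2*√1955) - 1/86 = 2149/86 - 2*√1955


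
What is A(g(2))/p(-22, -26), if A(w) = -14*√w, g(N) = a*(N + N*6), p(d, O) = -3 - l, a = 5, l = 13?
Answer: 7*√70/8 ≈ 7.3208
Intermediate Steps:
p(d, O) = -16 (p(d, O) = -3 - 1*13 = -3 - 13 = -16)
g(N) = 35*N (g(N) = 5*(N + N*6) = 5*(N + 6*N) = 5*(7*N) = 35*N)
A(g(2))/p(-22, -26) = -14*√70/(-16) = -14*√70*(-1/16) = 7*√70/8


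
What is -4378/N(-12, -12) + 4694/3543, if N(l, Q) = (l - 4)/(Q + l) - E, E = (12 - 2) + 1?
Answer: 46679276/109833 ≈ 425.00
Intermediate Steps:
E = 11 (E = 10 + 1 = 11)
N(l, Q) = -11 + (-4 + l)/(Q + l) (N(l, Q) = (l - 4)/(Q + l) - 1*11 = (-4 + l)/(Q + l) - 11 = -11 + (-4 + l)/(Q + l))
-4378/N(-12, -12) + 4694/3543 = -4378*(-12 - 12)/(-4 - 11*(-12) - 10*(-12)) + 4694/3543 = -4378*(-24/(-4 + 132 + 120)) + 4694*(1/3543) = -4378/((-1/24*248)) + 4694/3543 = -4378/(-31/3) + 4694/3543 = -4378*(-3/31) + 4694/3543 = 13134/31 + 4694/3543 = 46679276/109833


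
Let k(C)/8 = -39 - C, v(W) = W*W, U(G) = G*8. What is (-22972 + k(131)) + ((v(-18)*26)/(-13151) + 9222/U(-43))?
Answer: -55100390893/2261972 ≈ -24359.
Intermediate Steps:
U(G) = 8*G
v(W) = W²
k(C) = -312 - 8*C (k(C) = 8*(-39 - C) = -312 - 8*C)
(-22972 + k(131)) + ((v(-18)*26)/(-13151) + 9222/U(-43)) = (-22972 + (-312 - 8*131)) + (((-18)²*26)/(-13151) + 9222/((8*(-43)))) = (-22972 + (-312 - 1048)) + ((324*26)*(-1/13151) + 9222/(-344)) = (-22972 - 1360) + (8424*(-1/13151) + 9222*(-1/344)) = -24332 + (-8424/13151 - 4611/172) = -24332 - 62088189/2261972 = -55100390893/2261972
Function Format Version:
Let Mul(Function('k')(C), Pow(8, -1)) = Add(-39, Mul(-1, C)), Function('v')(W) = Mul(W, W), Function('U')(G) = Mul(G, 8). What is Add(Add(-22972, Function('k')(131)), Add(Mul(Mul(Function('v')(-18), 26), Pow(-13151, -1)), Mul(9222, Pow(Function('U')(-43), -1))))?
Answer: Rational(-55100390893, 2261972) ≈ -24359.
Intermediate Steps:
Function('U')(G) = Mul(8, G)
Function('v')(W) = Pow(W, 2)
Function('k')(C) = Add(-312, Mul(-8, C)) (Function('k')(C) = Mul(8, Add(-39, Mul(-1, C))) = Add(-312, Mul(-8, C)))
Add(Add(-22972, Function('k')(131)), Add(Mul(Mul(Function('v')(-18), 26), Pow(-13151, -1)), Mul(9222, Pow(Function('U')(-43), -1)))) = Add(Add(-22972, Add(-312, Mul(-8, 131))), Add(Mul(Mul(Pow(-18, 2), 26), Pow(-13151, -1)), Mul(9222, Pow(Mul(8, -43), -1)))) = Add(Add(-22972, Add(-312, -1048)), Add(Mul(Mul(324, 26), Rational(-1, 13151)), Mul(9222, Pow(-344, -1)))) = Add(Add(-22972, -1360), Add(Mul(8424, Rational(-1, 13151)), Mul(9222, Rational(-1, 344)))) = Add(-24332, Add(Rational(-8424, 13151), Rational(-4611, 172))) = Add(-24332, Rational(-62088189, 2261972)) = Rational(-55100390893, 2261972)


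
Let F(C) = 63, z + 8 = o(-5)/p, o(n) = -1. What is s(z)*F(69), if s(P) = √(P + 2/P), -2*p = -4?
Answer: 189*I*√1122/34 ≈ 186.2*I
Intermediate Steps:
p = 2 (p = -½*(-4) = 2)
z = -17/2 (z = -8 - 1/2 = -8 - 1*½ = -8 - ½ = -17/2 ≈ -8.5000)
s(z)*F(69) = √(-17/2 + 2/(-17/2))*63 = √(-17/2 + 2*(-2/17))*63 = √(-17/2 - 4/17)*63 = √(-297/34)*63 = (3*I*√1122/34)*63 = 189*I*√1122/34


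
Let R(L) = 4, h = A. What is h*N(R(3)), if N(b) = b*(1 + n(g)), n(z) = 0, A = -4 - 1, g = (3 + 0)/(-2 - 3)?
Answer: -20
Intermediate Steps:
g = -3/5 (g = 3/(-5) = 3*(-1/5) = -3/5 ≈ -0.60000)
A = -5
h = -5
N(b) = b (N(b) = b*(1 + 0) = b*1 = b)
h*N(R(3)) = -5*4 = -20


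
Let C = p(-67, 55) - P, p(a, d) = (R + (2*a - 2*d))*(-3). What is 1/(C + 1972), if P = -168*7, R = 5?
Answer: 1/3865 ≈ 0.00025873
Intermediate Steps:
p(a, d) = -15 - 6*a + 6*d (p(a, d) = (5 + (2*a - 2*d))*(-3) = (5 + (-2*d + 2*a))*(-3) = (5 - 2*d + 2*a)*(-3) = -15 - 6*a + 6*d)
P = -1176
C = 1893 (C = (-15 - 6*(-67) + 6*55) - 1*(-1176) = (-15 + 402 + 330) + 1176 = 717 + 1176 = 1893)
1/(C + 1972) = 1/(1893 + 1972) = 1/3865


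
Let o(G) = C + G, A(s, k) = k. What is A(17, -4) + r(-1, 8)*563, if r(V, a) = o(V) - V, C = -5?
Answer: -2819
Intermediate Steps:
o(G) = -5 + G
r(V, a) = -5 (r(V, a) = (-5 + V) - V = -5)
A(17, -4) + r(-1, 8)*563 = -4 - 5*563 = -4 - 2815 = -2819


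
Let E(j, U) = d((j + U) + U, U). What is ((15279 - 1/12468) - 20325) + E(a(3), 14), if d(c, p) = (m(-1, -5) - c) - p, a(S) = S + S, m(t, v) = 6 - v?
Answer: -63374845/12468 ≈ -5083.0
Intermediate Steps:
a(S) = 2*S
d(c, p) = 11 - c - p (d(c, p) = ((6 - 1*(-5)) - c) - p = ((6 + 5) - c) - p = (11 - c) - p = 11 - c - p)
E(j, U) = 11 - j - 3*U (E(j, U) = 11 - ((j + U) + U) - U = 11 - ((U + j) + U) - U = 11 - (j + 2*U) - U = 11 + (-j - 2*U) - U = 11 - j - 3*U)
((15279 - 1/12468) - 20325) + E(a(3), 14) = ((15279 - 1/12468) - 20325) + (11 - 2*3 - 3*14) = ((15279 - 1*1/12468) - 20325) + (11 - 1*6 - 42) = ((15279 - 1/12468) - 20325) + (11 - 6 - 42) = (190498571/12468 - 20325) - 37 = -62913529/12468 - 37 = -63374845/12468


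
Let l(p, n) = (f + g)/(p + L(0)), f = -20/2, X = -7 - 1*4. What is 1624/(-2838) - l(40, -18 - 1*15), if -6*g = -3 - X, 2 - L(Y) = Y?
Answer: -9011/29799 ≈ -0.30239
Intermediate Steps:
L(Y) = 2 - Y
X = -11 (X = -7 - 4 = -11)
f = -10 (f = -20*1/2 = -10)
g = -4/3 (g = -(-3 - 1*(-11))/6 = -(-3 + 11)/6 = -1/6*8 = -4/3 ≈ -1.3333)
l(p, n) = -34/(3*(2 + p)) (l(p, n) = (-10 - 4/3)/(p + (2 - 1*0)) = -34/(3*(p + (2 + 0))) = -34/(3*(p + 2)) = -34/(3*(2 + p)))
1624/(-2838) - l(40, -18 - 1*15) = 1624/(-2838) - (-34)/(6 + 3*40) = 1624*(-1/2838) - (-34)/(6 + 120) = -812/1419 - (-34)/126 = -812/1419 - 1*(-17/63) = -812/1419 + 17/63 = -9011/29799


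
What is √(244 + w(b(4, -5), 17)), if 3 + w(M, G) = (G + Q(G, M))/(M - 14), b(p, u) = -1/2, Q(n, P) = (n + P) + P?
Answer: √200767/29 ≈ 15.451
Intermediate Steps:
Q(n, P) = n + 2*P (Q(n, P) = (P + n) + P = n + 2*P)
b(p, u) = -½ (b(p, u) = -1*½ = -½)
w(M, G) = -3 + (2*G + 2*M)/(-14 + M) (w(M, G) = -3 + (G + (G + 2*M))/(M - 14) = -3 + (2*G + 2*M)/(-14 + M))
√(244 + w(b(4, -5), 17)) = √(244 + (42 - 1*(-½) + 2*17)/(-14 - ½)) = √(244 + (42 + ½ + 34)/(-29/2)) = √(244 - 2/29*153/2) = √(244 - 153/29) = √(6923/29) = √200767/29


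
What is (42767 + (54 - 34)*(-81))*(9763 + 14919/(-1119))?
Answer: 149636250022/373 ≈ 4.0117e+8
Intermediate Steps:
(42767 + (54 - 34)*(-81))*(9763 + 14919/(-1119)) = (42767 + 20*(-81))*(9763 + 14919*(-1/1119)) = (42767 - 1620)*(9763 - 4973/373) = 41147*(3636626/373) = 149636250022/373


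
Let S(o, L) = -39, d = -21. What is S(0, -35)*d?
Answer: 819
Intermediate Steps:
S(0, -35)*d = -39*(-21) = 819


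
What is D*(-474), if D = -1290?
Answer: 611460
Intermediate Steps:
D*(-474) = -1290*(-474) = 611460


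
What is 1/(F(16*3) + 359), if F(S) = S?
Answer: 1/407 ≈ 0.0024570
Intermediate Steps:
1/(F(16*3) + 359) = 1/(16*3 + 359) = 1/(48 + 359) = 1/407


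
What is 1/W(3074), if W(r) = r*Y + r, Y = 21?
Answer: 1/67628 ≈ 1.4787e-5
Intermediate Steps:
W(r) = 22*r (W(r) = r*21 + r = 21*r + r = 22*r)
1/W(3074) = 1/(22*3074) = 1/67628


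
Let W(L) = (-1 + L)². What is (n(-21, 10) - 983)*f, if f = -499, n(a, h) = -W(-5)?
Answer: 508481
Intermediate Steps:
n(a, h) = -36 (n(a, h) = -(-1 - 5)² = -1*(-6)² = -1*36 = -36)
(n(-21, 10) - 983)*f = (-36 - 983)*(-499) = -1019*(-499) = 508481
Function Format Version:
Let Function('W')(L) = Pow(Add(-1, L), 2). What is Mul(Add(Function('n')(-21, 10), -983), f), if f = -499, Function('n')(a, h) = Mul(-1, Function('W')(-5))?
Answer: 508481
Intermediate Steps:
Function('n')(a, h) = -36 (Function('n')(a, h) = Mul(-1, Pow(Add(-1, -5), 2)) = Mul(-1, Pow(-6, 2)) = Mul(-1, 36) = -36)
Mul(Add(Function('n')(-21, 10), -983), f) = Mul(Add(-36, -983), -499) = Mul(-1019, -499) = 508481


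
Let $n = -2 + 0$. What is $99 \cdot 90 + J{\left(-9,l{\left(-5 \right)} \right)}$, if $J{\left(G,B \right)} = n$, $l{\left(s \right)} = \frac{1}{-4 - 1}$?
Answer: $8908$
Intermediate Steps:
$n = -2$
$l{\left(s \right)} = - \frac{1}{5}$ ($l{\left(s \right)} = \frac{1}{-5} = - \frac{1}{5}$)
$J{\left(G,B \right)} = -2$
$99 \cdot 90 + J{\left(-9,l{\left(-5 \right)} \right)} = 99 \cdot 90 - 2 = 8910 - 2 = 8908$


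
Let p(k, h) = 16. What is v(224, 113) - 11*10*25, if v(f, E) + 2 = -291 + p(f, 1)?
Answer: -3027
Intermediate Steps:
v(f, E) = -277 (v(f, E) = -2 + (-291 + 16) = -2 - 275 = -277)
v(224, 113) - 11*10*25 = -277 - 11*10*25 = -277 - 110*25 = -277 - 2750 = -3027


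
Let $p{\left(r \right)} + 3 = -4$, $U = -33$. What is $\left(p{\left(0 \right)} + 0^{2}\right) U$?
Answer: $231$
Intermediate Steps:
$p{\left(r \right)} = -7$ ($p{\left(r \right)} = -3 - 4 = -7$)
$\left(p{\left(0 \right)} + 0^{2}\right) U = \left(-7 + 0^{2}\right) \left(-33\right) = \left(-7 + 0\right) \left(-33\right) = \left(-7\right) \left(-33\right) = 231$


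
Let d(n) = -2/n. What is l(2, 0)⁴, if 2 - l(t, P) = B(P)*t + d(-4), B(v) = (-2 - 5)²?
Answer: 1387488001/16 ≈ 8.6718e+7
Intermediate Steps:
B(v) = 49 (B(v) = (-7)² = 49)
l(t, P) = 3/2 - 49*t (l(t, P) = 2 - (49*t - 2/(-4)) = 2 - (49*t - 2*(-¼)) = 2 - (49*t + ½) = 2 - (½ + 49*t) = 2 + (-½ - 49*t) = 3/2 - 49*t)
l(2, 0)⁴ = (3/2 - 49*2)⁴ = (3/2 - 98)⁴ = (-193/2)⁴ = 1387488001/16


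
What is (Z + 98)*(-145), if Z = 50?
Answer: -21460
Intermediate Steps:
(Z + 98)*(-145) = (50 + 98)*(-145) = 148*(-145) = -21460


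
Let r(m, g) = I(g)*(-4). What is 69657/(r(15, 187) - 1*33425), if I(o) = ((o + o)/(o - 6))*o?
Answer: -12607917/6329677 ≈ -1.9919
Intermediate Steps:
I(o) = 2*o²/(-6 + o) (I(o) = ((2*o)/(-6 + o))*o = (2*o/(-6 + o))*o = 2*o²/(-6 + o))
r(m, g) = -8*g²/(-6 + g) (r(m, g) = (2*g²/(-6 + g))*(-4) = -8*g²/(-6 + g))
69657/(r(15, 187) - 1*33425) = 69657/(-8*187²/(-6 + 187) - 1*33425) = 69657/(-8*34969/181 - 33425) = 69657/(-8*34969*1/181 - 33425) = 69657/(-279752/181 - 33425) = 69657/(-6329677/181) = 69657*(-181/6329677) = -12607917/6329677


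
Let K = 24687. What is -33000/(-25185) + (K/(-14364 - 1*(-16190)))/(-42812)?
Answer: 171942916927/131255341448 ≈ 1.3100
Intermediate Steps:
-33000/(-25185) + (K/(-14364 - 1*(-16190)))/(-42812) = -33000/(-25185) + (24687/(-14364 - 1*(-16190)))/(-42812) = -33000*(-1/25185) + (24687/(-14364 + 16190))*(-1/42812) = 2200/1679 + (24687/1826)*(-1/42812) = 2200/1679 - 24687/78174712 = 171942916927/131255341448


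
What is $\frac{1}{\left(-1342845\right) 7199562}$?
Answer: $- \frac{1}{9667895833890} \approx -1.0344 \cdot 10^{-13}$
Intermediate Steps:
$\frac{1}{\left(-1342845\right) 7199562} = \left(- \frac{1}{1342845}\right) \frac{1}{7199562} = - \frac{1}{9667895833890}$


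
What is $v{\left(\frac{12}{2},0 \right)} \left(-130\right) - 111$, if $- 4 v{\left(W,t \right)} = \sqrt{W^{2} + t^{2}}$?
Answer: $84$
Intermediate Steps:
$v{\left(W,t \right)} = - \frac{\sqrt{W^{2} + t^{2}}}{4}$
$v{\left(\frac{12}{2},0 \right)} \left(-130\right) - 111 = - \frac{\sqrt{\left(\frac{12}{2}\right)^{2} + 0^{2}}}{4} \left(-130\right) - 111 = - \frac{\sqrt{\left(12 \cdot \frac{1}{2}\right)^{2} + 0}}{4} \left(-130\right) - 111 = - \frac{\sqrt{6^{2} + 0}}{4} \left(-130\right) - 111 = - \frac{\sqrt{36 + 0}}{4} \left(-130\right) - 111 = - \frac{\sqrt{36}}{4} \left(-130\right) - 111 = \left(- \frac{1}{4}\right) 6 \left(-130\right) - 111 = \left(- \frac{3}{2}\right) \left(-130\right) - 111 = 195 - 111 = 84$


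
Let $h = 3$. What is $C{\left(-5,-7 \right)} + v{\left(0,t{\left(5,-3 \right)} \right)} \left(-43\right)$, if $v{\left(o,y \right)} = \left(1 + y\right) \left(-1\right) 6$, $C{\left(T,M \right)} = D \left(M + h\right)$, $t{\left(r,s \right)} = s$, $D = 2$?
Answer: $-524$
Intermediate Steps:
$C{\left(T,M \right)} = 6 + 2 M$ ($C{\left(T,M \right)} = 2 \left(M + 3\right) = 2 \left(3 + M\right) = 6 + 2 M$)
$v{\left(o,y \right)} = -6 - 6 y$ ($v{\left(o,y \right)} = \left(-1 - y\right) 6 = -6 - 6 y$)
$C{\left(-5,-7 \right)} + v{\left(0,t{\left(5,-3 \right)} \right)} \left(-43\right) = \left(6 + 2 \left(-7\right)\right) + \left(-6 - -18\right) \left(-43\right) = \left(6 - 14\right) + \left(-6 + 18\right) \left(-43\right) = -8 + 12 \left(-43\right) = -8 - 516 = -524$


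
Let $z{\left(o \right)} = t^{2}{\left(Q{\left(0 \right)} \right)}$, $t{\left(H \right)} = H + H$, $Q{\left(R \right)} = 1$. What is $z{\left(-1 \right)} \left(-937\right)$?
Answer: $-3748$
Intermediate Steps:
$t{\left(H \right)} = 2 H$
$z{\left(o \right)} = 4$ ($z{\left(o \right)} = \left(2 \cdot 1\right)^{2} = 2^{2} = 4$)
$z{\left(-1 \right)} \left(-937\right) = 4 \left(-937\right) = -3748$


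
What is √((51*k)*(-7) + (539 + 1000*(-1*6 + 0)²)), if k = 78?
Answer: √8693 ≈ 93.236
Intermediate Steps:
√((51*k)*(-7) + (539 + 1000*(-1*6 + 0)²)) = √((51*78)*(-7) + (539 + 1000*(-1*6 + 0)²)) = √(3978*(-7) + (539 + 1000*(-6 + 0)²)) = √(-27846 + (539 + 1000*(-6)²)) = √(-27846 + (539 + 1000*36)) = √(-27846 + (539 + 36000)) = √(-27846 + 36539) = √8693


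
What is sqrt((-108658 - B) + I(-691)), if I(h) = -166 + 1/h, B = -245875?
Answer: 4*sqrt(4089952990)/691 ≈ 370.20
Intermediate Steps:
sqrt((-108658 - B) + I(-691)) = sqrt((-108658 - 1*(-245875)) + (-166 + 1/(-691))) = sqrt((-108658 + 245875) + (-166 - 1/691)) = sqrt(137217 - 114707/691) = sqrt(94702240/691) = 4*sqrt(4089952990)/691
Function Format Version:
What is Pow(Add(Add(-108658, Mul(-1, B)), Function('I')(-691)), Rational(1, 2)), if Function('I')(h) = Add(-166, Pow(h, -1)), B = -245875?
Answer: Mul(Rational(4, 691), Pow(4089952990, Rational(1, 2))) ≈ 370.20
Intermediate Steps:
Pow(Add(Add(-108658, Mul(-1, B)), Function('I')(-691)), Rational(1, 2)) = Pow(Add(Add(-108658, Mul(-1, -245875)), Add(-166, Pow(-691, -1))), Rational(1, 2)) = Pow(Add(Add(-108658, 245875), Add(-166, Rational(-1, 691))), Rational(1, 2)) = Pow(Add(137217, Rational(-114707, 691)), Rational(1, 2)) = Pow(Rational(94702240, 691), Rational(1, 2)) = Mul(Rational(4, 691), Pow(4089952990, Rational(1, 2)))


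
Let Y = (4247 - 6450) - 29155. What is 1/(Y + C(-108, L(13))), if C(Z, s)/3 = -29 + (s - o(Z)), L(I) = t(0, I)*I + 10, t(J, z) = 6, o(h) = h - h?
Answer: -1/31181 ≈ -3.2071e-5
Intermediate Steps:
o(h) = 0
L(I) = 10 + 6*I (L(I) = 6*I + 10 = 10 + 6*I)
C(Z, s) = -87 + 3*s (C(Z, s) = 3*(-29 + (s - 1*0)) = 3*(-29 + (s + 0)) = 3*(-29 + s) = -87 + 3*s)
Y = -31358 (Y = -2203 - 29155 = -31358)
1/(Y + C(-108, L(13))) = 1/(-31358 + (-87 + 3*(10 + 6*13))) = 1/(-31358 + (-87 + 3*(10 + 78))) = 1/(-31358 + (-87 + 3*88)) = 1/(-31358 + (-87 + 264)) = 1/(-31358 + 177) = 1/(-31181) = -1/31181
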